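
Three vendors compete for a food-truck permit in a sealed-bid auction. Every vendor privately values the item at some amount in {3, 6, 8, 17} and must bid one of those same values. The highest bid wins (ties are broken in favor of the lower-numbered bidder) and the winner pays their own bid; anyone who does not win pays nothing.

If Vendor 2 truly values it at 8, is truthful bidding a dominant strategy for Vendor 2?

Consider the case where Vendor 1 bids 3 and Vendor 3 bids 3.
Truthful bid 8: wins, pays 8, utility 8 - 8 = 0.
Bid 6 instead: wins, pays 6, utility 8 - 6 = 2.
Since 2 > 0, bidding 6 is strictly better here, so truthful bidding is not dominant.

No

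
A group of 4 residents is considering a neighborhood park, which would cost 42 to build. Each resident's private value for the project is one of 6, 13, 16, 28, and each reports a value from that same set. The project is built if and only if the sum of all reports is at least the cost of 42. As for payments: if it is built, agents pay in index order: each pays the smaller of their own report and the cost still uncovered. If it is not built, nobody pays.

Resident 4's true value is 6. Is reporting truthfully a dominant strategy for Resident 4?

Yes

Check each profile of the others' reports and compare truth against every alternative report.
Others report (6, 13, 13): truth gives 0, best alternative gives -4.
Others report (13, 6, 13): truth gives 0, best alternative gives -4.
Others report (13, 13, 6): truth gives 0, best alternative gives -4.
Others report (6, 13, 16): truth gives 0, best alternative gives -1.
Others report (6, 16, 13): truth gives 0, best alternative gives -1.
Others report (13, 6, 16): truth gives 0, best alternative gives -1.
(Remaining 58 profiles checked similarly; truth is weakly best in each.)
In every case the truthful report is at least as good as any alternative, so it is a dominant strategy.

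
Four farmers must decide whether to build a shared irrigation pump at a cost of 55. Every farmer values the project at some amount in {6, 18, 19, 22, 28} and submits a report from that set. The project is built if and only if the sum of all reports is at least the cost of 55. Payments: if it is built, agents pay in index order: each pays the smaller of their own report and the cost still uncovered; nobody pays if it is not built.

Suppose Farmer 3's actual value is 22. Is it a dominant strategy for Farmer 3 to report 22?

No

Consider the case where Farmer 1 reports 6, Farmer 2 reports 6 and Farmer 4 reports 28.
Truthful report 22: project built, pays 22, utility 22 - 22 = 0.
Report 18 instead: project built, pays 18, utility 22 - 18 = 4.
Since 4 > 0, reporting 18 is strictly better here, so truthful reporting is not dominant.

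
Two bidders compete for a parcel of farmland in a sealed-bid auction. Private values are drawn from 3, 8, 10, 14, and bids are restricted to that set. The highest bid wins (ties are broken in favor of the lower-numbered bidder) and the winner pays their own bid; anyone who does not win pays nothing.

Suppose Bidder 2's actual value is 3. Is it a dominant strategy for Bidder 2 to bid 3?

Check each profile of the others' bids and compare truth against every alternative bid.
Others bid (3): truth gives 0, best alternative gives -5.
Others bid (8): truth gives 0, best alternative gives 0.
Others bid (10): truth gives 0, best alternative gives 0.
Others bid (14): truth gives 0, best alternative gives 0.
In every case the truthful bid is at least as good as any alternative, so it is a dominant strategy.

Yes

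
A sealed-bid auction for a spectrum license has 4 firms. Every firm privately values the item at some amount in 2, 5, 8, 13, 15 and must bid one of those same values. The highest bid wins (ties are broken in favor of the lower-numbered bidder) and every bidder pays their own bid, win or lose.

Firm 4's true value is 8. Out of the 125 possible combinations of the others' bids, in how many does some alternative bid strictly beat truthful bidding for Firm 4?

Others bid (2, 2, 2): truth gives 0; bid 5 gives 3 > 0. Violating.
Others bid (2, 2, 8): truth gives -8; bid 2 gives -2 > -8. Violating.
Others bid (2, 2, 13): truth gives -8; bid 2 gives -2 > -8. Violating.
Others bid (2, 2, 15): truth gives -8; bid 2 gives -2 > -8. Violating.
Others bid (2, 2, 5): truth gives 0; no alternative beats it.
Others bid (2, 5, 2): truth gives 0; no alternative beats it.
(Checking all 125 profiles: 118 have a profitable deviation, 7 do not.)

118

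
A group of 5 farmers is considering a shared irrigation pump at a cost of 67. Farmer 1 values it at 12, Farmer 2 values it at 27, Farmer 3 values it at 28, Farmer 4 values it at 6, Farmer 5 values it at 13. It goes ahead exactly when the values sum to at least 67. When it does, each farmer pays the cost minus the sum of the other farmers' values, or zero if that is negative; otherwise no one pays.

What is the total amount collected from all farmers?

17

Total value 86 ≥ cost 67, so it is built.
Farmer 1: others sum to 74; max(0, 67 - 74) = 0.
Farmer 2: others sum to 59; max(0, 67 - 59) = 8.
Farmer 3: others sum to 58; max(0, 67 - 58) = 9.
Farmer 4: others sum to 80; max(0, 67 - 80) = 0.
Farmer 5: others sum to 73; max(0, 67 - 73) = 0.
Total collected = 0 + 8 + 9 + 0 + 0 = 17.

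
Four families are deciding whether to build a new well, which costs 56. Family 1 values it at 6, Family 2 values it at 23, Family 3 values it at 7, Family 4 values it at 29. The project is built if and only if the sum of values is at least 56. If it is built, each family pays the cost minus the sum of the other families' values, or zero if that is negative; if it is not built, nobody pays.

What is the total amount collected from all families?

34

Total value 65 ≥ cost 56, so it is built.
Family 1: others sum to 59; max(0, 56 - 59) = 0.
Family 2: others sum to 42; max(0, 56 - 42) = 14.
Family 3: others sum to 58; max(0, 56 - 58) = 0.
Family 4: others sum to 36; max(0, 56 - 36) = 20.
Total collected = 0 + 14 + 0 + 20 = 34.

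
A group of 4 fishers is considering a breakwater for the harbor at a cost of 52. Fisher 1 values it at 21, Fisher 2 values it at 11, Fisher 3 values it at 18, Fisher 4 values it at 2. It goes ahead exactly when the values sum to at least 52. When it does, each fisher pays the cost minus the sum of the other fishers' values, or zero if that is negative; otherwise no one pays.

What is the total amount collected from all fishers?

52

Total value 52 ≥ cost 52, so it is built.
Fisher 1: others sum to 31; max(0, 52 - 31) = 21.
Fisher 2: others sum to 41; max(0, 52 - 41) = 11.
Fisher 3: others sum to 34; max(0, 52 - 34) = 18.
Fisher 4: others sum to 50; max(0, 52 - 50) = 2.
Total collected = 21 + 11 + 18 + 2 = 52.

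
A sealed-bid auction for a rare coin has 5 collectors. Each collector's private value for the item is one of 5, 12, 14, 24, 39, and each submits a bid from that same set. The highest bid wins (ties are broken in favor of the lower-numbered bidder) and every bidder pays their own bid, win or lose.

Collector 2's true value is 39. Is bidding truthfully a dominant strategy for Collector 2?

No

Consider the case where Collector 1 bids 5, Collector 3 bids 5, Collector 4 bids 5 and Collector 5 bids 5.
Truthful bid 39: wins, pays 39, utility 39 - 39 = 0.
Bid 12 instead: wins, pays 12, utility 39 - 12 = 27.
Since 27 > 0, bidding 12 is strictly better here, so truthful bidding is not dominant.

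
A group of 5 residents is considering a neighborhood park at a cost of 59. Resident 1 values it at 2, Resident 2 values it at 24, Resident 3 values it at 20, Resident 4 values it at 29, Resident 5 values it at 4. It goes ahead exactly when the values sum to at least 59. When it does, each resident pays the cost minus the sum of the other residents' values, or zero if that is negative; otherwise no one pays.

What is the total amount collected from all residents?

Total value 79 ≥ cost 59, so it is built.
Resident 1: others sum to 77; max(0, 59 - 77) = 0.
Resident 2: others sum to 55; max(0, 59 - 55) = 4.
Resident 3: others sum to 59; max(0, 59 - 59) = 0.
Resident 4: others sum to 50; max(0, 59 - 50) = 9.
Resident 5: others sum to 75; max(0, 59 - 75) = 0.
Total collected = 0 + 4 + 0 + 9 + 0 = 13.

13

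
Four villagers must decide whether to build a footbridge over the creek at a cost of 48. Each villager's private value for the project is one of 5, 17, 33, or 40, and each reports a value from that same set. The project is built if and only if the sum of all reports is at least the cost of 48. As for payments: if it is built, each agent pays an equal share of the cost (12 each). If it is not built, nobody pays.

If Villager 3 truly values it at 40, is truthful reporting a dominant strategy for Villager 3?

Check each profile of the others' reports and compare truth against every alternative report.
Others report (5, 5, 5): truth gives 28, best alternative gives 28.
Others report (5, 5, 17): truth gives 28, best alternative gives 28.
Others report (5, 5, 33): truth gives 28, best alternative gives 28.
Others report (5, 5, 40): truth gives 28, best alternative gives 28.
Others report (5, 17, 5): truth gives 28, best alternative gives 28.
Others report (5, 17, 17): truth gives 28, best alternative gives 28.
(Remaining 58 profiles checked similarly; truth is weakly best in each.)
In every case the truthful report is at least as good as any alternative, so it is a dominant strategy.

Yes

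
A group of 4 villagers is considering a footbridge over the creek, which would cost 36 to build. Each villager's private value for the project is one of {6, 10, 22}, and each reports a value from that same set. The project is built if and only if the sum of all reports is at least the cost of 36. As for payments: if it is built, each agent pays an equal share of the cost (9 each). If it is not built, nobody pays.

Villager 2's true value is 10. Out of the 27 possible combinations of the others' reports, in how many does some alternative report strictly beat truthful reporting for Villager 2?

4

Others report (6, 6, 6): truth gives 0; report 22 gives 1 > 0. Violating.
Others report (6, 6, 10): truth gives 0; report 22 gives 1 > 0. Violating.
Others report (6, 10, 6): truth gives 0; report 22 gives 1 > 0. Violating.
Others report (10, 6, 6): truth gives 0; report 22 gives 1 > 0. Violating.
Others report (6, 6, 22): truth gives 1; no alternative beats it.
Others report (6, 10, 10): truth gives 1; no alternative beats it.
(Checking all 27 profiles: 4 have a profitable deviation, 23 do not.)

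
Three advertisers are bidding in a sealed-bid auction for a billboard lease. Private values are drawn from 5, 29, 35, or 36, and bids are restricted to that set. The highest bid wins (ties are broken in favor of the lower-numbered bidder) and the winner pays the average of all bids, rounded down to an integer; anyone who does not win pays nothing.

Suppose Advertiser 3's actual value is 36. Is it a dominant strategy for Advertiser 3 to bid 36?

Consider the case where Advertiser 1 bids 5 and Advertiser 2 bids 5.
Truthful bid 36: wins, pays 15, utility 36 - 15 = 21.
Bid 29 instead: wins, pays 13, utility 36 - 13 = 23.
Since 23 > 21, bidding 29 is strictly better here, so truthful bidding is not dominant.

No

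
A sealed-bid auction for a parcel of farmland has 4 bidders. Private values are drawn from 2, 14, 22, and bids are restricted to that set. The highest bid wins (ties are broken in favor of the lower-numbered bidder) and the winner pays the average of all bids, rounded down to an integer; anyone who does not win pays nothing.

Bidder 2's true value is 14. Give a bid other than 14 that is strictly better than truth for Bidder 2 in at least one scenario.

Suppose Bidder 1 bids 2, Bidder 3 bids 2 and Bidder 4 bids 22.
Bid 14: loses, pays 0, utility 0.
Bid 22: wins, pays 12, utility 14 - 12 = 2.
So bidding 22 beats truth here (2 > 0).

22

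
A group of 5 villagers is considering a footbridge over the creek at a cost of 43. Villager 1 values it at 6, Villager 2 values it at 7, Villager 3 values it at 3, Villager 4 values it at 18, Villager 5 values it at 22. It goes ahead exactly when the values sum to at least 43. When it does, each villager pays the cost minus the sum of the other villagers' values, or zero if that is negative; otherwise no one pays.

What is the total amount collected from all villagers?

Total value 56 ≥ cost 43, so it is built.
Villager 1: others sum to 50; max(0, 43 - 50) = 0.
Villager 2: others sum to 49; max(0, 43 - 49) = 0.
Villager 3: others sum to 53; max(0, 43 - 53) = 0.
Villager 4: others sum to 38; max(0, 43 - 38) = 5.
Villager 5: others sum to 34; max(0, 43 - 34) = 9.
Total collected = 0 + 0 + 0 + 5 + 9 = 14.

14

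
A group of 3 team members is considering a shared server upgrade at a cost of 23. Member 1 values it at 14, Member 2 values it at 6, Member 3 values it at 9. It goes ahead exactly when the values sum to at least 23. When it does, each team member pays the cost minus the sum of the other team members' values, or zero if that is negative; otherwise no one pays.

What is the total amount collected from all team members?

Total value 29 ≥ cost 23, so it is built.
Member 1: others sum to 15; max(0, 23 - 15) = 8.
Member 2: others sum to 23; max(0, 23 - 23) = 0.
Member 3: others sum to 20; max(0, 23 - 20) = 3.
Total collected = 8 + 0 + 3 = 11.

11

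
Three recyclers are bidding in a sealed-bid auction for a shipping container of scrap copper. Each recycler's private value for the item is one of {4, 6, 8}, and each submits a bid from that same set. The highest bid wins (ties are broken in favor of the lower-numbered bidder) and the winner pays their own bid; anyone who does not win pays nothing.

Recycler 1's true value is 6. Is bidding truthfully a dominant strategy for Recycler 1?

No

Consider the case where Recycler 2 bids 4 and Recycler 3 bids 4.
Truthful bid 6: wins, pays 6, utility 6 - 6 = 0.
Bid 4 instead: wins, pays 4, utility 6 - 4 = 2.
Since 2 > 0, bidding 4 is strictly better here, so truthful bidding is not dominant.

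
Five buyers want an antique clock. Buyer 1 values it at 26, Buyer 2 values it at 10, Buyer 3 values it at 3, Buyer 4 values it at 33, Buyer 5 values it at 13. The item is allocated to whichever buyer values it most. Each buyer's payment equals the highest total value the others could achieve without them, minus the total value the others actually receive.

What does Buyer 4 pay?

26

Buyer 4 has the highest value and receives the item.
Without Buyer 4, the item would go to the next-highest value, 26, so the others could achieve 26.
With Buyer 4 present and winning, the others receive nothing, so their total is 0.
Payment = 26 - 0 = 26.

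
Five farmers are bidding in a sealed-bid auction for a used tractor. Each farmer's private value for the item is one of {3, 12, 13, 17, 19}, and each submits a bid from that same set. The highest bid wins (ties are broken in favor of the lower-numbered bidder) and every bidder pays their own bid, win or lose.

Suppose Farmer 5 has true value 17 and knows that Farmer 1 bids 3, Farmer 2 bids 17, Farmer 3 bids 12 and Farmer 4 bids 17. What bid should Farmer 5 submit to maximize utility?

19

Bid 3: loses but pays 3, utility -3.
Bid 12: loses but pays 12, utility -12.
Bid 13: loses but pays 13, utility -13.
Bid 17: loses but pays 17, utility -17.
Bid 19: wins, pays 19, utility 17 - 19 = -2.
The best choice is 19 with utility -2.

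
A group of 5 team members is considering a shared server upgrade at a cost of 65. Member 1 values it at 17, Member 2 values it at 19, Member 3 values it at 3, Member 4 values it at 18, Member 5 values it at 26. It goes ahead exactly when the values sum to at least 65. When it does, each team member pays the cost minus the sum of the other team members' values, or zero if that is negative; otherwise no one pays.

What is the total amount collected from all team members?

Total value 83 ≥ cost 65, so it is built.
Member 1: others sum to 66; max(0, 65 - 66) = 0.
Member 2: others sum to 64; max(0, 65 - 64) = 1.
Member 3: others sum to 80; max(0, 65 - 80) = 0.
Member 4: others sum to 65; max(0, 65 - 65) = 0.
Member 5: others sum to 57; max(0, 65 - 57) = 8.
Total collected = 0 + 1 + 0 + 0 + 8 = 9.

9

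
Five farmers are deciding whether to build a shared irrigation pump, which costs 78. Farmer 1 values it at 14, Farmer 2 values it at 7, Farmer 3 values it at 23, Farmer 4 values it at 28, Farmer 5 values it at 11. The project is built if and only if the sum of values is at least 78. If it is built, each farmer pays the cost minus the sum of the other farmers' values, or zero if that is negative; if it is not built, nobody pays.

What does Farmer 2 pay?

Total value 83 ≥ cost 78, so the project is built.
The other farmers' values sum to 76.
Cost minus that sum is 78 - 76 = 2.

2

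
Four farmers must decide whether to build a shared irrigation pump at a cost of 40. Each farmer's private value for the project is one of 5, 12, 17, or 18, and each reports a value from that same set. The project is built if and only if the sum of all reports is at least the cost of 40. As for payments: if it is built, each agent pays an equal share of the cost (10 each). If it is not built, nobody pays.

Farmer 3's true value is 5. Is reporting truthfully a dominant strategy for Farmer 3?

Check each profile of the others' reports and compare truth against every alternative report.
Others report (5, 5, 18): truth gives 0, best alternative gives -5.
Others report (5, 12, 12): truth gives 0, best alternative gives -5.
Others report (5, 12, 17): truth gives 0, best alternative gives -5.
Others report (5, 17, 12): truth gives 0, best alternative gives -5.
Others report (5, 18, 5): truth gives 0, best alternative gives -5.
Others report (12, 5, 12): truth gives 0, best alternative gives -5.
(Remaining 58 profiles checked similarly; truth is weakly best in each.)
In every case the truthful report is at least as good as any alternative, so it is a dominant strategy.

Yes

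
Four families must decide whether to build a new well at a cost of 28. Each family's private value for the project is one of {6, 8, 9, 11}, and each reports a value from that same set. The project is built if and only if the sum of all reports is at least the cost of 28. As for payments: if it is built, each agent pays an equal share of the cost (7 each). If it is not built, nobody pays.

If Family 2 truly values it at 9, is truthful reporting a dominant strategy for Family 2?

No

Consider the case where Family 1 reports 6, Family 3 reports 6 and Family 4 reports 6.
Truthful report 9: project not built, utility 0.
Report 11 instead: project built, pays 7, utility 9 - 7 = 2.
Since 2 > 0, reporting 11 is strictly better here, so truthful reporting is not dominant.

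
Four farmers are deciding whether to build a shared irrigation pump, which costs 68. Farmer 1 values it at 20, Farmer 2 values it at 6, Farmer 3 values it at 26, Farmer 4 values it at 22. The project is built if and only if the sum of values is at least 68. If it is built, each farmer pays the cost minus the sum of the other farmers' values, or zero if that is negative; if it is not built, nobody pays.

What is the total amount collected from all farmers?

50

Total value 74 ≥ cost 68, so it is built.
Farmer 1: others sum to 54; max(0, 68 - 54) = 14.
Farmer 2: others sum to 68; max(0, 68 - 68) = 0.
Farmer 3: others sum to 48; max(0, 68 - 48) = 20.
Farmer 4: others sum to 52; max(0, 68 - 52) = 16.
Total collected = 14 + 0 + 20 + 16 = 50.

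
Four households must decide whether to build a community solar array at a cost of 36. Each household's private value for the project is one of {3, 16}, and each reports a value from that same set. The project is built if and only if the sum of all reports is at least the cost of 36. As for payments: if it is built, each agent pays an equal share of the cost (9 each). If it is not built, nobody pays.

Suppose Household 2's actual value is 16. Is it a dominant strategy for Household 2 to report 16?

Check each profile of the others' reports and compare truth against every alternative report.
Others report (3, 3, 16): truth gives 7, best alternative gives 0.
Others report (3, 16, 3): truth gives 7, best alternative gives 0.
Others report (16, 3, 3): truth gives 7, best alternative gives 0.
Others report (3, 16, 16): truth gives 7, best alternative gives 7.
Others report (16, 3, 16): truth gives 7, best alternative gives 7.
Others report (16, 16, 3): truth gives 7, best alternative gives 7.
(Remaining 2 profiles checked similarly; truth is weakly best in each.)
In every case the truthful report is at least as good as any alternative, so it is a dominant strategy.

Yes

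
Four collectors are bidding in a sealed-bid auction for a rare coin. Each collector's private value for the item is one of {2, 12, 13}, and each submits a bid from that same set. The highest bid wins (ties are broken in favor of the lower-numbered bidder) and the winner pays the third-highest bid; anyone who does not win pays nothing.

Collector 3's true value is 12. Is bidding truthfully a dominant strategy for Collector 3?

No

Consider the case where Collector 1 bids 2, Collector 2 bids 2 and Collector 4 bids 13.
Truthful bid 12: loses, pays 0, utility 0.
Bid 13 instead: wins, pays 2, utility 12 - 2 = 10.
Since 10 > 0, bidding 13 is strictly better here, so truthful bidding is not dominant.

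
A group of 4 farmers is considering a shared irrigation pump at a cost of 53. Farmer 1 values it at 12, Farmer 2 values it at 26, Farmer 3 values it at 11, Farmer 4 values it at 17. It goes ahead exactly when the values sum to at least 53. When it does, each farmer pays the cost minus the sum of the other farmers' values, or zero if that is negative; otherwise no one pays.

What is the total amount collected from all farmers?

Total value 66 ≥ cost 53, so it is built.
Farmer 1: others sum to 54; max(0, 53 - 54) = 0.
Farmer 2: others sum to 40; max(0, 53 - 40) = 13.
Farmer 3: others sum to 55; max(0, 53 - 55) = 0.
Farmer 4: others sum to 49; max(0, 53 - 49) = 4.
Total collected = 0 + 13 + 0 + 4 = 17.

17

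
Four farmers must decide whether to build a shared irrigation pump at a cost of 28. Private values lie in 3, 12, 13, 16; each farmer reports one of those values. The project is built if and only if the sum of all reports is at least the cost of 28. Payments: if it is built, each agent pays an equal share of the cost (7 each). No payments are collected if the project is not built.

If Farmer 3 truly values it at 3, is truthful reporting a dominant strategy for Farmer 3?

Yes

Check each profile of the others' reports and compare truth against every alternative report.
Others report (3, 3, 12): truth gives 0, best alternative gives -4.
Others report (3, 3, 13): truth gives 0, best alternative gives -4.
Others report (3, 3, 16): truth gives 0, best alternative gives -4.
Others report (3, 12, 3): truth gives 0, best alternative gives -4.
Others report (3, 13, 3): truth gives 0, best alternative gives -4.
Others report (3, 16, 3): truth gives 0, best alternative gives -4.
(Remaining 58 profiles checked similarly; truth is weakly best in each.)
In every case the truthful report is at least as good as any alternative, so it is a dominant strategy.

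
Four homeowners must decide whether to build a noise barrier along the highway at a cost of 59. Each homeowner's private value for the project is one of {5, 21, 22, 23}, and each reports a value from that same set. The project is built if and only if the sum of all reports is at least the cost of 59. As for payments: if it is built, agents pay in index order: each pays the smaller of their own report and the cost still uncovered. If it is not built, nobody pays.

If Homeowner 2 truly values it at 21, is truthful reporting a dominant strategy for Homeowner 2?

Consider the case where Homeowner 1 reports 21, Homeowner 3 reports 21 and Homeowner 4 reports 21.
Truthful report 21: project built, pays 21, utility 21 - 21 = 0.
Report 5 instead: project built, pays 5, utility 21 - 5 = 16.
Since 16 > 0, reporting 5 is strictly better here, so truthful reporting is not dominant.

No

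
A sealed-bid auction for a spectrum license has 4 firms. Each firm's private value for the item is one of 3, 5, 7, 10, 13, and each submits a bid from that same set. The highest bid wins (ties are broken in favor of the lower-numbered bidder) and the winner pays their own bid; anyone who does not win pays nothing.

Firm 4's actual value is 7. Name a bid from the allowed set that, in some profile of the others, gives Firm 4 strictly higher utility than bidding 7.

Suppose Firm 1 bids 3, Firm 2 bids 3 and Firm 3 bids 3.
Bid 7: wins, pays 7, utility 7 - 7 = 0.
Bid 5: wins, pays 5, utility 7 - 5 = 2.
So bidding 5 beats truth here (2 > 0).

5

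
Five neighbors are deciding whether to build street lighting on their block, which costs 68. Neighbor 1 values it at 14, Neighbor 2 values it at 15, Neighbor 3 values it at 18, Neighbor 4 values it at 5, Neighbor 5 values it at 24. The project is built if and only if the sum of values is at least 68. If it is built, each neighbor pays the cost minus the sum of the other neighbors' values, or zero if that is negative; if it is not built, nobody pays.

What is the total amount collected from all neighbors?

39

Total value 76 ≥ cost 68, so it is built.
Neighbor 1: others sum to 62; max(0, 68 - 62) = 6.
Neighbor 2: others sum to 61; max(0, 68 - 61) = 7.
Neighbor 3: others sum to 58; max(0, 68 - 58) = 10.
Neighbor 4: others sum to 71; max(0, 68 - 71) = 0.
Neighbor 5: others sum to 52; max(0, 68 - 52) = 16.
Total collected = 6 + 7 + 10 + 0 + 16 = 39.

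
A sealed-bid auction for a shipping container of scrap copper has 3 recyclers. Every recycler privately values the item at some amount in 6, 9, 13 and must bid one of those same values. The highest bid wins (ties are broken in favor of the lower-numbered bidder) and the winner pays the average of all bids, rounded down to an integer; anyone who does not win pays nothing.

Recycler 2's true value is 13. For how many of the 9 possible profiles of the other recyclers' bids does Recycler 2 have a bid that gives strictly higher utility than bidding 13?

2

Others bid (6, 6): truth gives 5; bid 9 gives 6 > 5. Violating.
Others bid (6, 9): truth gives 4; bid 9 gives 5 > 4. Violating.
Others bid (6, 13): truth gives 3; no alternative beats it.
Others bid (9, 6): truth gives 4; no alternative beats it.
(Checking all 9 profiles: 2 have a profitable deviation, 7 do not.)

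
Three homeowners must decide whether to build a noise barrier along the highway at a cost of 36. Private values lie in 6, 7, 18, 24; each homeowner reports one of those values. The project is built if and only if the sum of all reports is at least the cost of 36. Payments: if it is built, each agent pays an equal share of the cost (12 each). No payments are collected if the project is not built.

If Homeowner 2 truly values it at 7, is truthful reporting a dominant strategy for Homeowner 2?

Check each profile of the others' reports and compare truth against every alternative report.
Others report (6, 24): truth gives -5, best alternative gives -5.
Others report (7, 24): truth gives -5, best alternative gives -5.
Others report (18, 18): truth gives -5, best alternative gives -5.
Others report (18, 24): truth gives -5, best alternative gives -5.
Others report (24, 6): truth gives -5, best alternative gives -5.
Others report (24, 7): truth gives -5, best alternative gives -5.
(Remaining 10 profiles checked similarly; truth is weakly best in each.)
In every case the truthful report is at least as good as any alternative, so it is a dominant strategy.

Yes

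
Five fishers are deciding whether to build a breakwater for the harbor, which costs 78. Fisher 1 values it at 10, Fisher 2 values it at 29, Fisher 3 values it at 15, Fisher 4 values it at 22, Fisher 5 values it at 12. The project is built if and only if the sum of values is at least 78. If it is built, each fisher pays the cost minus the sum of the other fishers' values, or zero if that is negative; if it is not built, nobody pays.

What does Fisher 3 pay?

5

Total value 88 ≥ cost 78, so the project is built.
The other fishers' values sum to 73.
Cost minus that sum is 78 - 73 = 5.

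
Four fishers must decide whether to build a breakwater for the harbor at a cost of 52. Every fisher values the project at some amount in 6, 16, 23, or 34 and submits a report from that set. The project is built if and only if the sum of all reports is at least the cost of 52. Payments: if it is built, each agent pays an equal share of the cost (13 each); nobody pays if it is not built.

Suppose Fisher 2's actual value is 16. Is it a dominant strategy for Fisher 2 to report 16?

Consider the case where Fisher 1 reports 6, Fisher 3 reports 6 and Fisher 4 reports 6.
Truthful report 16: project not built, utility 0.
Report 34 instead: project built, pays 13, utility 16 - 13 = 3.
Since 3 > 0, reporting 34 is strictly better here, so truthful reporting is not dominant.

No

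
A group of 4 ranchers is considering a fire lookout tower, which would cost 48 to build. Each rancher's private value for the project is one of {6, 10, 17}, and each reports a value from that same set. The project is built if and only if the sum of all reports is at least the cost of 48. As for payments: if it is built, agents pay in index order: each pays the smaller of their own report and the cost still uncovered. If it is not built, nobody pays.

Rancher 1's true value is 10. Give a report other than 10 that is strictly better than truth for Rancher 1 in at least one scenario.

Suppose Rancher 2 reports 10, Rancher 3 reports 17 and Rancher 4 reports 17.
Report 10: project built, pays 10, utility 10 - 10 = 0.
Report 6: project built, pays 6, utility 10 - 6 = 4.
So reporting 6 beats truth here (4 > 0).

6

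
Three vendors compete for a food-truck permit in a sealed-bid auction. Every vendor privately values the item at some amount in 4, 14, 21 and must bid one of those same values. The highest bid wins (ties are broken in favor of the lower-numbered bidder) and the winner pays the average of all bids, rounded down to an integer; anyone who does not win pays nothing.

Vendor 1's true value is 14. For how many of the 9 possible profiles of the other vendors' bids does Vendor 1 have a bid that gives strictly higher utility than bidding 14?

Others bid (4, 4): truth gives 7; bid 4 gives 10 > 7. Violating.
Others bid (4, 14): truth gives 4; no alternative beats it.
Others bid (4, 21): truth gives 0; no alternative beats it.
(Checking all 9 profiles: 1 has a profitable deviation, 8 do not.)

1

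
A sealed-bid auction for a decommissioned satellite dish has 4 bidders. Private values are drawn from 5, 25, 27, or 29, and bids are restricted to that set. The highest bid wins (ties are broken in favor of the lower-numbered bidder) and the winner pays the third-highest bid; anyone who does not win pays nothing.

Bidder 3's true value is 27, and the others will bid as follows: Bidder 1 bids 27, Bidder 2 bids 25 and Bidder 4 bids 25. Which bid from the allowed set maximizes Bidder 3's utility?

29

Bid 5: loses, pays 0, utility 0.
Bid 25: loses, pays 0, utility 0.
Bid 27: loses, pays 0, utility 0.
Bid 29: wins, pays 25, utility 27 - 25 = 2.
The best choice is 29 with utility 2.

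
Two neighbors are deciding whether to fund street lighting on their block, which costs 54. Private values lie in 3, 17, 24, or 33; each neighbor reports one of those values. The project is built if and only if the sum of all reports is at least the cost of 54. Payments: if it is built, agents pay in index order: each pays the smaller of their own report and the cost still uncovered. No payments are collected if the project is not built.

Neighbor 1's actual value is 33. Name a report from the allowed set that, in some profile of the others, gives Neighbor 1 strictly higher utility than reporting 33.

Suppose Neighbor 2 reports 33.
Report 33: project built, pays 33, utility 33 - 33 = 0.
Report 24: project built, pays 24, utility 33 - 24 = 9.
So reporting 24 beats truth here (9 > 0).

24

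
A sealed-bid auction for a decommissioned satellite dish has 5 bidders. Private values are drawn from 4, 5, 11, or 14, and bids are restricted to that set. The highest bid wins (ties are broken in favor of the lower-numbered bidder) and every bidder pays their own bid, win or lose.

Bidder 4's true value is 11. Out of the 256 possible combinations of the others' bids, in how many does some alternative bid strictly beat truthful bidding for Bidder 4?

234

Others bid (4, 4, 4, 4): truth gives 0; bid 5 gives 6 > 0. Violating.
Others bid (4, 4, 4, 5): truth gives 0; bid 5 gives 6 > 0. Violating.
Others bid (4, 4, 4, 14): truth gives -11; bid 14 gives -3 > -11. Violating.
Others bid (4, 4, 5, 14): truth gives -11; bid 14 gives -3 > -11. Violating.
Others bid (4, 4, 4, 11): truth gives 0; no alternative beats it.
Others bid (4, 4, 5, 4): truth gives 0; no alternative beats it.
(Checking all 256 profiles: 234 have a profitable deviation, 22 do not.)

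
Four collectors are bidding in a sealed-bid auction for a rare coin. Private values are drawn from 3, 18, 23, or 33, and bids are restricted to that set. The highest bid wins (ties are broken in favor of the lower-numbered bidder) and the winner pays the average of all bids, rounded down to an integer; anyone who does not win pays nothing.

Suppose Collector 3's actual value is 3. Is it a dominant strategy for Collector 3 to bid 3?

Yes

Check each profile of the others' bids and compare truth against every alternative bid.
Others bid (3, 3, 18): truth gives 0, best alternative gives -7.
Others bid (3, 3, 3): truth gives 0, best alternative gives -3.
Others bid (3, 3, 23): truth gives 0, best alternative gives 0.
Others bid (3, 3, 33): truth gives 0, best alternative gives 0.
Others bid (3, 18, 3): truth gives 0, best alternative gives 0.
Others bid (3, 18, 18): truth gives 0, best alternative gives 0.
(Remaining 58 profiles checked similarly; truth is weakly best in each.)
In every case the truthful bid is at least as good as any alternative, so it is a dominant strategy.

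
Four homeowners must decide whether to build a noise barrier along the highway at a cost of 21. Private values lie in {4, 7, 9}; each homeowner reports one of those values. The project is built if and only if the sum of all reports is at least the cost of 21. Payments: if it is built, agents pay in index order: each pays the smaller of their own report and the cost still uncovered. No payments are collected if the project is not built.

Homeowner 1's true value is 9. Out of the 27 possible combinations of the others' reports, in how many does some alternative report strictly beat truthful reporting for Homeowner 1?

Others report (4, 4, 7): truth gives 0; report 7 gives 2 > 0. Violating.
Others report (4, 4, 9): truth gives 0; report 4 gives 5 > 0. Violating.
Others report (4, 7, 4): truth gives 0; report 7 gives 2 > 0. Violating.
Others report (4, 7, 7): truth gives 0; report 4 gives 5 > 0. Violating.
Others report (4, 4, 4): truth gives 0; no alternative beats it.
(Checking all 27 profiles: 26 have a profitable deviation, 1 does not.)

26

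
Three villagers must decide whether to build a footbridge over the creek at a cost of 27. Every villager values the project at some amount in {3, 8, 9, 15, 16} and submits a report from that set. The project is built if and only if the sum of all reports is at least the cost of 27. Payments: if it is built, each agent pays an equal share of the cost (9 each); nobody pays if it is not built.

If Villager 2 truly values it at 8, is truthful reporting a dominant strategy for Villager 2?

No

Consider the case where Villager 1 reports 3 and Villager 3 reports 16.
Truthful report 8: project built, pays 9, utility 8 - 9 = -1.
Report 3 instead: project not built, utility 0.
Since 0 > -1, reporting 3 is strictly better here, so truthful reporting is not dominant.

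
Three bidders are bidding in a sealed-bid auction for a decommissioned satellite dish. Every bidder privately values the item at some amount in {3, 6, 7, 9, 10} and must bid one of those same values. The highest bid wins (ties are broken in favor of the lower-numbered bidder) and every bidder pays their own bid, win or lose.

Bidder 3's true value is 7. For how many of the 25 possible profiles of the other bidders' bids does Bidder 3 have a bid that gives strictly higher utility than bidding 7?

Others bid (3, 3): truth gives 0; bid 6 gives 1 > 0. Violating.
Others bid (3, 7): truth gives -7; bid 9 gives -2 > -7. Violating.
Others bid (3, 9): truth gives -7; bid 3 gives -3 > -7. Violating.
Others bid (3, 10): truth gives -7; bid 3 gives -3 > -7. Violating.
Others bid (3, 6): truth gives 0; no alternative beats it.
Others bid (6, 3): truth gives 0; no alternative beats it.
(Checking all 25 profiles: 22 have a profitable deviation, 3 do not.)

22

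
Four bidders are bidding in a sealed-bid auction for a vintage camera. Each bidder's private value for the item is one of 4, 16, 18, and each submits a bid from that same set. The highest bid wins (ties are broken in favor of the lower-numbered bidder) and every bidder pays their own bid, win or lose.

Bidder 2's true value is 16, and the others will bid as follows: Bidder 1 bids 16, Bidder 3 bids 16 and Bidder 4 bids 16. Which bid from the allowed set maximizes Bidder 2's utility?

Bid 4: loses but pays 4, utility -4.
Bid 16: loses but pays 16, utility -16.
Bid 18: wins, pays 18, utility 16 - 18 = -2.
The best choice is 18 with utility -2.

18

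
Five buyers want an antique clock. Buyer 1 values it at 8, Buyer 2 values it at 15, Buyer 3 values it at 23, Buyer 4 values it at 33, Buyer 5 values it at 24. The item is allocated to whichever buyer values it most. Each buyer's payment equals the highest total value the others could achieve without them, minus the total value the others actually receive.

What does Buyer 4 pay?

24

Buyer 4 has the highest value and receives the item.
Without Buyer 4, the item would go to the next-highest value, 24, so the others could achieve 24.
With Buyer 4 present and winning, the others receive nothing, so their total is 0.
Payment = 24 - 0 = 24.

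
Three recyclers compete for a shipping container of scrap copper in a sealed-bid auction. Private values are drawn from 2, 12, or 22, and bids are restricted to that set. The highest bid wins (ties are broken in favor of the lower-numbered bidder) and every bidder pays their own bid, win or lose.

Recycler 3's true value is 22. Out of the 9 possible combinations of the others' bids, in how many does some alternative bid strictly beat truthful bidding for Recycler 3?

Others bid (2, 2): truth gives 0; bid 12 gives 10 > 0. Violating.
Others bid (2, 22): truth gives -22; bid 2 gives -2 > -22. Violating.
Others bid (12, 22): truth gives -22; bid 2 gives -2 > -22. Violating.
Others bid (22, 2): truth gives -22; bid 2 gives -2 > -22. Violating.
Others bid (2, 12): truth gives 0; no alternative beats it.
Others bid (12, 2): truth gives 0; no alternative beats it.
(Checking all 9 profiles: 6 have a profitable deviation, 3 do not.)

6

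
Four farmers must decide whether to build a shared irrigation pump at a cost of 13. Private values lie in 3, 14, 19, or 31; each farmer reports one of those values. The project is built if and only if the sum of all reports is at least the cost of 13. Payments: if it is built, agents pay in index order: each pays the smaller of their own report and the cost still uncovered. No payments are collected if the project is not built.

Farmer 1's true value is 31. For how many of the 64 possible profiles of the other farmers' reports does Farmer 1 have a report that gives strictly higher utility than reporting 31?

Others report (3, 3, 14): truth gives 18; report 3 gives 28 > 18. Violating.
Others report (3, 3, 19): truth gives 18; report 3 gives 28 > 18. Violating.
Others report (3, 3, 31): truth gives 18; report 3 gives 28 > 18. Violating.
Others report (3, 14, 3): truth gives 18; report 3 gives 28 > 18. Violating.
Others report (3, 3, 3): truth gives 18; no alternative beats it.
(Checking all 64 profiles: 63 have a profitable deviation, 1 does not.)

63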